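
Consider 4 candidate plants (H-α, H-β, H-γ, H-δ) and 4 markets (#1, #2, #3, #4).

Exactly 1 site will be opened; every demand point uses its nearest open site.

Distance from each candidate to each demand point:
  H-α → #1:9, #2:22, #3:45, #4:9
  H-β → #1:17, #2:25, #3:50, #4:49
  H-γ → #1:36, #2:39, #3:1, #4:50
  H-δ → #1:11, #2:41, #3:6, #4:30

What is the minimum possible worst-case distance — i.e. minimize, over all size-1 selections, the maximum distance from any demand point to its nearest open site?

Open {H-δ}.
  Farthest demand point is #2 at distance 41 (to H-δ); all others are ≤ 41.
With {H-α} the worst case is 45.
With {H-β} the worst case is 50.
No size-1 selection achieves below 41.

41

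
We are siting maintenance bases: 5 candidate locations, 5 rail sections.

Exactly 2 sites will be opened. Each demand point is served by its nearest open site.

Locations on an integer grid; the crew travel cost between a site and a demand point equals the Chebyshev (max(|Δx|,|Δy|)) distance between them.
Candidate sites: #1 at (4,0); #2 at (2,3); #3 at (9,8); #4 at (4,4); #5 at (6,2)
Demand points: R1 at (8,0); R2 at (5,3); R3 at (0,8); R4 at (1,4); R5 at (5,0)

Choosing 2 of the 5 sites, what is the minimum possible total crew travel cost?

11

Open {#2, #5}.
  R1→#5 2, R2→#5 1, R3→#2 5, R4→#2 1, R5→#5 2  ⇒ total 11.
Compare {#4, #5}: total 12.
Compare {#1, #4}: total 13.
No size-2 selection does better; minimum is 11.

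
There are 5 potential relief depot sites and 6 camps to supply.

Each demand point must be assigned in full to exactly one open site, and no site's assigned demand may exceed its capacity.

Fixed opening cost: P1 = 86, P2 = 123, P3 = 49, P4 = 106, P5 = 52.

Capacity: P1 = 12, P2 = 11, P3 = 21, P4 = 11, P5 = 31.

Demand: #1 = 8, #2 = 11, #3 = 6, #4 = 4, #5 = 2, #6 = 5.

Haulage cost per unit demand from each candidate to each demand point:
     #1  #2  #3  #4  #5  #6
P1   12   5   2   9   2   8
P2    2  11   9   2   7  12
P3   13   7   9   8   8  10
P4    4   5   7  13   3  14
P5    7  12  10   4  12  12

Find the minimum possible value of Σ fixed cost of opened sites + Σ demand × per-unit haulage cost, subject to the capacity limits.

Open {P3, P5}; cheapest assignment that respects the capacities:
  P3 (cap 21, load 18): #2, #5, #6 — cost 11×7 + 2×8 + 5×10 = 143
  P5 (cap 31, load 18): #1, #3, #4 — cost 8×7 + 6×10 + 4×4 = 132
  Shipping 275, fixed 101 → total 376.
  Any other capacity-feasible assignment to {P3, P5} ships for at least 275.
Compare {P1, P3, P5}: its best feasible assignment gives total 402.
Compare {P1, P5}: its best feasible assignment gives total 409.
Every other set of open sites that can feasibly serve all demand totals ≥ 402 even under its best assignment. Minimum: 376.

376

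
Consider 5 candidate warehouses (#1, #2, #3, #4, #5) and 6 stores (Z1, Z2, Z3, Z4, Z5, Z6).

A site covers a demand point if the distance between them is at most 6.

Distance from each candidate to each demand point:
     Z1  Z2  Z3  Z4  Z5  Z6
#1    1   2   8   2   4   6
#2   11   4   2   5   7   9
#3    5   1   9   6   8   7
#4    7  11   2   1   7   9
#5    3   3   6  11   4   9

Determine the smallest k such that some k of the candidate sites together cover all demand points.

Coverage sets (demand points within 6 of each site):
  #1: {Z1, Z2, Z4, Z5, Z6}
  #2: {Z2, Z3, Z4}
  #3: {Z1, Z2, Z4}
  #4: {Z3, Z4}
  #5: {Z1, Z2, Z3, Z5}
No single site covers all 6 demand points.
But {#1, #2} covers everything, so the minimum is 2.

2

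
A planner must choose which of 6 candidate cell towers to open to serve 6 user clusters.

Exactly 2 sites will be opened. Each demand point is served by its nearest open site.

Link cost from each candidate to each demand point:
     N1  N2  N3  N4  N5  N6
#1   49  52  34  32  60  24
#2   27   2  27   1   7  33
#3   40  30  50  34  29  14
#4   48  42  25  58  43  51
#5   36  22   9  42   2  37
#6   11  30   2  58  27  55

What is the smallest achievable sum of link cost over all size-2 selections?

56

Open {#2, #6}.
  N1→#6 11, N2→#2 2, N3→#6 2, N4→#2 1, N5→#2 7, N6→#2 33  ⇒ total 56.
Compare {#2, #5}: total 74.
Compare {#2, #3}: total 78.
No size-2 selection does better; minimum is 56.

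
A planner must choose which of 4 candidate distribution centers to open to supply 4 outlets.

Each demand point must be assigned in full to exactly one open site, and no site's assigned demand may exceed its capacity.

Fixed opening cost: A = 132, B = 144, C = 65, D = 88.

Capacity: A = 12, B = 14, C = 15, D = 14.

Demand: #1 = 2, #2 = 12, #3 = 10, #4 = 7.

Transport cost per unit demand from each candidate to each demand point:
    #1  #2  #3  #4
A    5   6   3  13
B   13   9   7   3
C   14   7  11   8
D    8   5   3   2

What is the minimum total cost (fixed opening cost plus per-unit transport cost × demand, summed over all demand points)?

423

Open {A, C, D}; cheapest assignment that respects the capacities:
  A (cap 12, load 12): #1, #3 — cost 2×5 + 10×3 = 40
  C (cap 15, load 12): #2 — cost 12×7 = 84
  D (cap 14, load 7): #4 — cost 7×2 = 14
  Shipping 138, fixed 285 → total 423.
  Any other capacity-feasible assignment to {A, C, D} ships for at least 138.
Compare {B, C, D}: its best feasible assignment gives total 448.
Compare {A, B, D}: its best feasible assignment gives total 485.
Every other set of open sites that can feasibly serve all demand totals ≥ 448 even under its best assignment. Minimum: 423.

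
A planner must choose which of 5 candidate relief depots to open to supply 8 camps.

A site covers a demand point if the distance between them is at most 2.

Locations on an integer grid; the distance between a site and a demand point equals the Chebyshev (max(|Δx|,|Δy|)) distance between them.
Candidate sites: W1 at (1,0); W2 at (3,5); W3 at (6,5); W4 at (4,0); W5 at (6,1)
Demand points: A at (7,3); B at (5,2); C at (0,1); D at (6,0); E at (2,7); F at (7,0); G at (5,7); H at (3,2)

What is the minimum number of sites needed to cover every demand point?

Coverage sets (demand points within 2 of each site):
  W1: {C, H}
  W2: {E, G}
  W3: {A, G}
  W4: {B, D, H}
  W5: {A, B, D, F}
No 2 sites suffice: every size-2 union leaves at least one demand point uncovered.
But {W1, W2, W5} covers everything, so the minimum is 3.

3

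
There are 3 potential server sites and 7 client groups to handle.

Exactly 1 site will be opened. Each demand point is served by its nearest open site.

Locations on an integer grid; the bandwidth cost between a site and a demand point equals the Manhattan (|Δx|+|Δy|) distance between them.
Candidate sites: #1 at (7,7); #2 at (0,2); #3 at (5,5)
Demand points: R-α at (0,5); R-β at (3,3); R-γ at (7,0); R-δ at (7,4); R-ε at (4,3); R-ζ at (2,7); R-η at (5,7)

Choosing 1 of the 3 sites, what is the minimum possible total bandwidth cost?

29

Open {#3}.
  R-α→#3 5, R-β→#3 4, R-γ→#3 7, R-δ→#3 3, R-ε→#3 3, R-ζ→#3 5, R-η→#3 2  ⇒ total 29.
Compare {#1}: total 41.
Compare {#2}: total 47.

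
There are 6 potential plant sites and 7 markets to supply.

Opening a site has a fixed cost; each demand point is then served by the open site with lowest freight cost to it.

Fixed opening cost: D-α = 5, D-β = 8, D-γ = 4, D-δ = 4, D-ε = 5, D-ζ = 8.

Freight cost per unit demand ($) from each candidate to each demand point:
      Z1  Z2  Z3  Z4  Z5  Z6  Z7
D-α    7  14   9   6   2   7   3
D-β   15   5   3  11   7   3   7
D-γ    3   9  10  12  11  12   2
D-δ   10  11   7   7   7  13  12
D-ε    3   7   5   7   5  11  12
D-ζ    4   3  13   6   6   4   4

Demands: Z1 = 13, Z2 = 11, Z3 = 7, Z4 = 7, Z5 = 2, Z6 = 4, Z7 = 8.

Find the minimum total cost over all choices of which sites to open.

192

Open {D-α, D-β, D-γ, D-ζ}: assign each demand point to its cheapest open site.
  Z1→D-γ 13×3=39, Z2→D-ζ 11×3=33, Z3→D-β 7×3=21, Z4→D-α 7×6=42, Z5→D-α 2×2=4, Z6→D-β 4×3=12, Z7→D-γ 8×2=16
  freight cost 167, fixed 25 → total 192.
Compare {D-β, D-γ, D-ζ}: freight cost 175 + fixed 20 = 195.
Compare {D-α, D-β, D-γ, D-δ, D-ζ}: freight cost 167 + fixed 29 = 196.
Compare {D-α, D-β, D-γ, D-ε, D-ζ}: freight cost 167 + fixed 30 = 197.
All other subsets cost ≥ 195. Minimum total cost: 192.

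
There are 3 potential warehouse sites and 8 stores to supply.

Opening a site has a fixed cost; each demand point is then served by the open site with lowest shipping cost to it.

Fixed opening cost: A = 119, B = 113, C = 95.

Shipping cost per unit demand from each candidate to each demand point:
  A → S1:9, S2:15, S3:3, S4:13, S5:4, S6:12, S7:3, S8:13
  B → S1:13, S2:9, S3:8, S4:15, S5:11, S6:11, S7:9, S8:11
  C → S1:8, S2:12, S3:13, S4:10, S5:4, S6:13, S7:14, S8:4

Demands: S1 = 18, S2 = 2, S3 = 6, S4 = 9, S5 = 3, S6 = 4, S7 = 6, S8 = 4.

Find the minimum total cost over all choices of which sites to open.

Open {A}: assign each demand point to its cheapest open site.
  S1→A 18×9=162, S2→A 2×15=30, S3→A 6×3=18, S4→A 9×13=117, S5→A 3×4=12, S6→A 4×12=48, S7→A 6×3=18, S8→A 4×13=52
  shipping cost 457, fixed 119 → total 576.
Compare {A, C}: shipping cost 370 + fixed 214 = 584.
Compare {C}: shipping cost 500 + fixed 95 = 595.
Compare {B, C}: shipping cost 426 + fixed 208 = 634.
All other subsets cost ≥ 584. Minimum total cost: 576.

576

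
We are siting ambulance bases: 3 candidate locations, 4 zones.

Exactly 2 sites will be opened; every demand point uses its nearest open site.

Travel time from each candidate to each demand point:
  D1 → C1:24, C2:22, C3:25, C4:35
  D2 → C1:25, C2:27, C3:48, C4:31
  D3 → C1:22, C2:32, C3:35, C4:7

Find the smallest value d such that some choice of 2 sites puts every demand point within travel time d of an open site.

Open {D1, D3}.
  Farthest demand point is C3 at travel time 25 (to D1); all others are ≤ 25.
With {D1, D2} the worst case is 31.
With {D2, D3} the worst case is 35.
No size-2 selection achieves below 25.

25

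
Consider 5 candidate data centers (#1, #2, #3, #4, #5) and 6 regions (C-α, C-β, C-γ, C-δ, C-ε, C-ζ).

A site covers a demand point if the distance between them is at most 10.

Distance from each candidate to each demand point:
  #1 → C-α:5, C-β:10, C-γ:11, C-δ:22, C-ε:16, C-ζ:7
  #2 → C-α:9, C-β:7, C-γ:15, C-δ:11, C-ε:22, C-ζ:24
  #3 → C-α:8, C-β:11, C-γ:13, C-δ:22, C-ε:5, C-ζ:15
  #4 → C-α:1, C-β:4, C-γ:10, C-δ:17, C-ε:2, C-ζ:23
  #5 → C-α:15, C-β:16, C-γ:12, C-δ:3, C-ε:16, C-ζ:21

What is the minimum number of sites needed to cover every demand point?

Coverage sets (demand points within 10 of each site):
  #1: {C-α, C-β, C-ζ}
  #2: {C-α, C-β}
  #3: {C-α, C-ε}
  #4: {C-α, C-β, C-γ, C-ε}
  #5: {C-δ}
No 2 sites suffice: every size-2 union leaves at least one demand point uncovered.
But {#1, #4, #5} covers everything, so the minimum is 3.

3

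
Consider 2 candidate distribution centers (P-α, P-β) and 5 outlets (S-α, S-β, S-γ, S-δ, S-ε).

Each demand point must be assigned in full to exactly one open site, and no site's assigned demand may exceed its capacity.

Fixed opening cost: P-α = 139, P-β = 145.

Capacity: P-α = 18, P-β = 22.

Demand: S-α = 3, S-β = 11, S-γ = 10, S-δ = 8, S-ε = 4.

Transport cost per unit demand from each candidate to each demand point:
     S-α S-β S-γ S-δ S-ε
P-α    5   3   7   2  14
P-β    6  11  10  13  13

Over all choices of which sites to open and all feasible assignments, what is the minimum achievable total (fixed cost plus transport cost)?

561

Open {P-α, P-β}; cheapest assignment that respects the capacities:
  P-α (cap 18, load 18): S-γ, S-δ — cost 10×7 + 8×2 = 86
  P-β (cap 22, load 18): S-α, S-β, S-ε — cost 3×6 + 11×11 + 4×13 = 191
  Shipping 277, fixed 284 → total 561.
  Any other capacity-feasible assignment to {P-α, P-β} ships for at least 277.
Total demand is 36 and no other set of sites has combined capacity ≥ 36, so {P-α, P-β} is the only feasible choice of open sites. Minimum: 561.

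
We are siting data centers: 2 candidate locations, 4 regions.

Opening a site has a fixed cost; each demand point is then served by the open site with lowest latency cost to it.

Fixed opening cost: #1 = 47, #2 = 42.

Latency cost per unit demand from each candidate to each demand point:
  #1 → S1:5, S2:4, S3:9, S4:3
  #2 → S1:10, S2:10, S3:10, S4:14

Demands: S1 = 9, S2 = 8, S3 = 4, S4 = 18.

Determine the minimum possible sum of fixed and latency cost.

214

Open {#1}: assign each demand point to its cheapest open site.
  S1→#1 9×5=45, S2→#1 8×4=32, S3→#1 4×9=36, S4→#1 18×3=54
  latency cost 167, fixed 47 → total 214.
Compare {#1, #2}: latency cost 167 + fixed 89 = 256.
Compare {#2}: latency cost 462 + fixed 42 = 504.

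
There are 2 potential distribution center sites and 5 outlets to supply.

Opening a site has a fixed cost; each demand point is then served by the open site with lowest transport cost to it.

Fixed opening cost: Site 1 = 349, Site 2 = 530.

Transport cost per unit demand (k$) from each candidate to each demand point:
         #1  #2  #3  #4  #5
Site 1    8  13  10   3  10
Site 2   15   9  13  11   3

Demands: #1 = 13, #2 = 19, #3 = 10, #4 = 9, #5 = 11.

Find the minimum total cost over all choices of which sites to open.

937

Open {Site 1}: assign each demand point to its cheapest open site.
  #1→Site 1 13×8=104, #2→Site 1 19×13=247, #3→Site 1 10×10=100, #4→Site 1 9×3=27, #5→Site 1 11×10=110
  transport cost 588, fixed 349 → total 937.
Compare {Site 2}: transport cost 628 + fixed 530 = 1158.
Compare {Site 1, Site 2}: transport cost 435 + fixed 879 = 1314.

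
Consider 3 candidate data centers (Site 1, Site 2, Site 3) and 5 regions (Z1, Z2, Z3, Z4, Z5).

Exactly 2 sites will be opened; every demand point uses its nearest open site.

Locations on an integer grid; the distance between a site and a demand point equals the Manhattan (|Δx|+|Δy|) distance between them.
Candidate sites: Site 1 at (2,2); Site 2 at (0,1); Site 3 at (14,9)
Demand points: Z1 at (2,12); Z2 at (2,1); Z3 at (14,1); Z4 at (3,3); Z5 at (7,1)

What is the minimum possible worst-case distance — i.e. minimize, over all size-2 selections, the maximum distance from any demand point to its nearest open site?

10

Open {Site 1, Site 3}.
  Farthest demand point is Z1 at distance 10 (to Site 1); all others are ≤ 10.
With {Site 1, Site 2} the worst case is 13.
With {Site 2, Site 3} the worst case is 13.
No size-2 selection achieves below 10.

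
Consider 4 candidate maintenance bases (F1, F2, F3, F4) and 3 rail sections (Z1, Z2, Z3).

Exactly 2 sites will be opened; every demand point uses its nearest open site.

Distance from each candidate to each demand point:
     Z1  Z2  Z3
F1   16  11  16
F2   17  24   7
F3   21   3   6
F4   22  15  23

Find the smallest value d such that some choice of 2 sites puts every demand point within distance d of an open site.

Open {F1, F2}.
  Farthest demand point is Z1 at distance 16 (to F1); all others are ≤ 16.
With {F1, F3} the worst case is 16.
With {F1, F4} the worst case is 16.
No size-2 selection achieves below 16.

16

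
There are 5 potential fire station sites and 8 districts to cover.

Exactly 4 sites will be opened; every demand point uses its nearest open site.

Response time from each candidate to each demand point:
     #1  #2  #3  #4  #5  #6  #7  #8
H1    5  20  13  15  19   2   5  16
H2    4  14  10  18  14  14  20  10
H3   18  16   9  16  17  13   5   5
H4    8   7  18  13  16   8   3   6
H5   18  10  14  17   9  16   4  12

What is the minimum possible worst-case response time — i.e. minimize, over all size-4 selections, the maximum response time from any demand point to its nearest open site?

13

Open {H1, H2, H4, H5}.
  Farthest demand point is #4 at response time 13 (to H4); all others are ≤ 13.
With {H1, H3, H4, H5} the worst case is 13.
With {H2, H3, H4, H5} the worst case is 13.
No size-4 selection achieves below 13.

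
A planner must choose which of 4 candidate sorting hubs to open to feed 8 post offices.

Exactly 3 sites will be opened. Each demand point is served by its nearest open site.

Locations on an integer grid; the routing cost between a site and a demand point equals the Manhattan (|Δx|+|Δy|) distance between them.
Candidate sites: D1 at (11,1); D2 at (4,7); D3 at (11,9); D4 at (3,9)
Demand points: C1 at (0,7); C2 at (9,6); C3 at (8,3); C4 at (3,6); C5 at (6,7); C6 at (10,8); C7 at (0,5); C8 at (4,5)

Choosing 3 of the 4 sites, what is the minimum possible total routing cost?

Open {D1, D2, D3}.
  C1→D2 4, C2→D3 5, C3→D1 5, C4→D2 2, C5→D2 2, C6→D3 2, C7→D2 6, C8→D2 2  ⇒ total 28.
Compare {D2, D3, D4}: total 31.
Compare {D1, D2, D4}: total 34.
No size-3 selection does better; minimum is 28.

28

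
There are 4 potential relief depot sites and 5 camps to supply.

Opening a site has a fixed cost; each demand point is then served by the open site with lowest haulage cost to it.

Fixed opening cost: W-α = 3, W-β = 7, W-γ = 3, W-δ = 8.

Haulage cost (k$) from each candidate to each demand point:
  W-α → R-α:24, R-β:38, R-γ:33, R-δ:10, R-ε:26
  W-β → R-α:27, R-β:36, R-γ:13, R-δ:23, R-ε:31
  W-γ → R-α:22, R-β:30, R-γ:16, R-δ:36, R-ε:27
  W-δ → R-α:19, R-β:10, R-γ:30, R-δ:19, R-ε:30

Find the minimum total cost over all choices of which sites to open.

Open {W-α, W-γ, W-δ}: assign each demand point to its cheapest open site.
  R-α→W-δ 19, R-β→W-δ 10, R-γ→W-γ 16, R-δ→W-α 10, R-ε→W-α 26
  haulage cost 81, fixed 14 → total 95.
Compare {W-α, W-β, W-δ}: haulage cost 78 + fixed 18 = 96.
Compare {W-α, W-β, W-γ, W-δ}: haulage cost 78 + fixed 21 = 99.
Compare {W-γ, W-δ}: haulage cost 91 + fixed 11 = 102.
All other subsets cost ≥ 96. Minimum total cost: 95.

95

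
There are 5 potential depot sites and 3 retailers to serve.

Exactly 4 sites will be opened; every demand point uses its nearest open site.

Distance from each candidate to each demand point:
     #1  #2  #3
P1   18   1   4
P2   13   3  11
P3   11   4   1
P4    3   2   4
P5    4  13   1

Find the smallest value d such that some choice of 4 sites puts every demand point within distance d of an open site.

Open {P1, P2, P3, P4}.
  Farthest demand point is #1 at distance 3 (to P4); all others are ≤ 3.
With {P1, P2, P4, P5} the worst case is 3.
With {P1, P3, P4, P5} the worst case is 3.
No size-4 selection achieves below 3.

3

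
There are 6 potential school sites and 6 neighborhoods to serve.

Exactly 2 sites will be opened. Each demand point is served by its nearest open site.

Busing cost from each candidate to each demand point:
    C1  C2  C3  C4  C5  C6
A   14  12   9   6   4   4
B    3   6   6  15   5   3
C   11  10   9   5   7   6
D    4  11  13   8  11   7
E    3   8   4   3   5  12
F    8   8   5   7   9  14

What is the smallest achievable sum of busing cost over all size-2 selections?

Open {B, E}.
  C1→B 3, C2→B 6, C3→E 4, C4→E 3, C5→B 5, C6→B 3  ⇒ total 24.
Compare {A, E}: total 26.
Compare {A, B}: total 28.
No size-2 selection does better; minimum is 24.

24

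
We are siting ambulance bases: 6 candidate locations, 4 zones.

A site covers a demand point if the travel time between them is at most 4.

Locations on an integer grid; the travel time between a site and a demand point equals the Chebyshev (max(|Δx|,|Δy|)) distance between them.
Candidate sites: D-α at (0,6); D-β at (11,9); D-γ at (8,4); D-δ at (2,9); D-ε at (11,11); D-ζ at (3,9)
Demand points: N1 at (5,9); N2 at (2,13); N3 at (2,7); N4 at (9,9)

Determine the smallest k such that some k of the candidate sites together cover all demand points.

2

Coverage sets (demand points within 4 of each site):
  D-α: {N3}
  D-β: {N4}
  D-γ: {}
  D-δ: {N1, N2, N3}
  D-ε: {N4}
  D-ζ: {N1, N2, N3}
No single site covers all 4 demand points.
But {D-β, D-δ} covers everything, so the minimum is 2.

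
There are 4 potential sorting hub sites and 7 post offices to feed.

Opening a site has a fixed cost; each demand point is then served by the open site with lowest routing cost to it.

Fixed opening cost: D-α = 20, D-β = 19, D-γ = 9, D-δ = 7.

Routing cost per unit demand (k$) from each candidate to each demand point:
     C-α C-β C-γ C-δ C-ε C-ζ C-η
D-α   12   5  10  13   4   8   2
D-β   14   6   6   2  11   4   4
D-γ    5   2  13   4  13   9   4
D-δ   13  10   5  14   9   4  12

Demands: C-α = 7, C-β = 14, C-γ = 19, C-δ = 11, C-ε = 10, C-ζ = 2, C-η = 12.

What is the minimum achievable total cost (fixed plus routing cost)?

307

Open {D-α, D-β, D-γ, D-δ}: assign each demand point to its cheapest open site.
  C-α→D-γ 7×5=35, C-β→D-γ 14×2=28, C-γ→D-δ 19×5=95, C-δ→D-β 11×2=22, C-ε→D-α 10×4=40, C-ζ→D-β 2×4=8, C-η→D-α 12×2=24
  routing cost 252, fixed 55 → total 307.
Compare {D-α, D-γ, D-δ}: routing cost 274 + fixed 36 = 310.
Compare {D-α, D-β, D-γ}: routing cost 271 + fixed 48 = 319.
Compare {D-β, D-γ, D-δ}: routing cost 326 + fixed 35 = 361.
All other subsets cost ≥ 310. Minimum total cost: 307.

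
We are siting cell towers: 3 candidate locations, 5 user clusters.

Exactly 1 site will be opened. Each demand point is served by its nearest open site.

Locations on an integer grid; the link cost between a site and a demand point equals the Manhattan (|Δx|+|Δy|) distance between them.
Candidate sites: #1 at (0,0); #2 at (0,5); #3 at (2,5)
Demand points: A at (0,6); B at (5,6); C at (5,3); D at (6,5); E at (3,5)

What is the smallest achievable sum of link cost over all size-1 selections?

Open {#3}.
  A→#3 3, B→#3 4, C→#3 5, D→#3 4, E→#3 1  ⇒ total 17.
Compare {#2}: total 23.
Compare {#1}: total 44.

17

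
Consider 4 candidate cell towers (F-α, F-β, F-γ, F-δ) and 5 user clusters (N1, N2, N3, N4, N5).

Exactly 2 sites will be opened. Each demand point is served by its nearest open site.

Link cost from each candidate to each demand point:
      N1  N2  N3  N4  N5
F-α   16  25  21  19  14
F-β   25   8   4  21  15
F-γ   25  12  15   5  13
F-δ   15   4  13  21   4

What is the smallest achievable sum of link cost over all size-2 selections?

Open {F-γ, F-δ}.
  N1→F-δ 15, N2→F-δ 4, N3→F-δ 13, N4→F-γ 5, N5→F-δ 4  ⇒ total 41.
Compare {F-β, F-δ}: total 48.
Compare {F-α, F-δ}: total 55.
No size-2 selection does better; minimum is 41.

41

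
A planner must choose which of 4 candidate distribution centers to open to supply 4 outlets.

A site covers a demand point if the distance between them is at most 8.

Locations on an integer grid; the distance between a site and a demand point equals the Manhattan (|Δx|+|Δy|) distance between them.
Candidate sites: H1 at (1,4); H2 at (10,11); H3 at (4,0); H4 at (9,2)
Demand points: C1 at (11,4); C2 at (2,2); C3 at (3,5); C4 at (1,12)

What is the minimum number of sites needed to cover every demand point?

Coverage sets (demand points within 8 of each site):
  H1: {C2, C3, C4}
  H2: {C1}
  H3: {C2, C3}
  H4: {C1, C2}
No single site covers all 4 demand points.
But {H1, H2} covers everything, so the minimum is 2.

2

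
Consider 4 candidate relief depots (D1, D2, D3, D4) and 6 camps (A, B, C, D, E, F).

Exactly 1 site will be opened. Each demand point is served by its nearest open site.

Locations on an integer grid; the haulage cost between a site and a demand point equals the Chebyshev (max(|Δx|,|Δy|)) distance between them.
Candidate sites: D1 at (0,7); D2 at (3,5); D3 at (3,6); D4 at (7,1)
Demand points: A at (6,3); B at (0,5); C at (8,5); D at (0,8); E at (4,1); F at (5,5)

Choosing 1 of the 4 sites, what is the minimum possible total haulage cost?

20

Open {D2}.
  A→D2 3, B→D2 3, C→D2 5, D→D2 3, E→D2 4, F→D2 2  ⇒ total 20.
Compare {D3}: total 21.
Compare {D4}: total 27.
No size-1 selection does better; minimum is 20.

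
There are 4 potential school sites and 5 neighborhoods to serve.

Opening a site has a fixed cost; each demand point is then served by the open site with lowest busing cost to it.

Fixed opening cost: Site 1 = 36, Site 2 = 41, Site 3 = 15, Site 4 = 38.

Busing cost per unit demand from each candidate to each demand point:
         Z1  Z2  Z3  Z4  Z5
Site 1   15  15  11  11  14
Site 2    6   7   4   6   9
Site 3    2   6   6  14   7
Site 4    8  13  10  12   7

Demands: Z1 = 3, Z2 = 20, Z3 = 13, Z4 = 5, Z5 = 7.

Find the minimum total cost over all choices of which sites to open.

Open {Site 2, Site 3}: assign each demand point to its cheapest open site.
  Z1→Site 3 3×2=6, Z2→Site 3 20×6=120, Z3→Site 2 13×4=52, Z4→Site 2 5×6=30, Z5→Site 3 7×7=49
  busing cost 257, fixed 56 → total 313.
Compare {Site 3}: busing cost 323 + fixed 15 = 338.
Compare {Site 2}: busing cost 303 + fixed 41 = 344.
Compare {Site 1, Site 2, Site 3}: busing cost 257 + fixed 92 = 349.
All other subsets cost ≥ 338. Minimum total cost: 313.

313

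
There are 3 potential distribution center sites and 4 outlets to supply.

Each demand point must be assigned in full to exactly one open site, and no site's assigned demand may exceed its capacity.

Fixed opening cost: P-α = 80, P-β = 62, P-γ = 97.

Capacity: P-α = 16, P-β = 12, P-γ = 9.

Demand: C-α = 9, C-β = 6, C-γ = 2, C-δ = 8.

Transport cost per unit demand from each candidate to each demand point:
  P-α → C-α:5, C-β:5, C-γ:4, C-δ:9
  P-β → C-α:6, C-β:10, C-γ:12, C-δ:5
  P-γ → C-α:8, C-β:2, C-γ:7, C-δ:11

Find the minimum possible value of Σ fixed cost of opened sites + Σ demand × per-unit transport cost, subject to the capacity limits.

281

Open {P-α, P-β}; cheapest assignment that respects the capacities:
  P-α (cap 16, load 15): C-α, C-β — cost 9×5 + 6×5 = 75
  P-β (cap 12, load 10): C-γ, C-δ — cost 2×12 + 8×5 = 64
  Shipping 139, fixed 142 → total 281.
  Any other capacity-feasible assignment to {P-α, P-β} ships for at least 139.
Compare {P-α, P-β, P-γ}: its best feasible assignment gives total 344.
Compare {P-α, P-γ}: its best feasible assignment gives total 359.
Every other set of open sites that can feasibly serve all demand totals ≥ 344 even under its best assignment. Minimum: 281.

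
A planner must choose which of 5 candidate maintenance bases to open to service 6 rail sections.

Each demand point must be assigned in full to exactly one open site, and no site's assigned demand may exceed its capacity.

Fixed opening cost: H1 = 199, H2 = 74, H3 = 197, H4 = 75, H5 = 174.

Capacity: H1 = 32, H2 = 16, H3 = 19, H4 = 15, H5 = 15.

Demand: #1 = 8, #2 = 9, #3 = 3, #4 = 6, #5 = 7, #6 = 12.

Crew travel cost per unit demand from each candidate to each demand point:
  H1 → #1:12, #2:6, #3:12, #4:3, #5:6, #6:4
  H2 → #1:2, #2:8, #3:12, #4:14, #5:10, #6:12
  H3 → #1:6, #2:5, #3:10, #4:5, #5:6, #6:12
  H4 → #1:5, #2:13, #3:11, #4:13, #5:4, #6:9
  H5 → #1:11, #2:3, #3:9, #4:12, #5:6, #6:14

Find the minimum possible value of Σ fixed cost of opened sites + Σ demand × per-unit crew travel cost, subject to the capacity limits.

498

Open {H1, H4}; cheapest assignment that respects the capacities:
  H1 (cap 32, load 30): #2, #3, #4, #6 — cost 9×6 + 3×12 + 6×3 + 12×4 = 156
  H4 (cap 15, load 15): #1, #5 — cost 8×5 + 7×4 = 68
  Shipping 224, fixed 274 → total 498.
  Any other capacity-feasible assignment to {H1, H4} ships for at least 224.
Compare {H1, H2}: its best feasible assignment gives total 515.
Compare {H1, H2, H4}: its best feasible assignment gives total 545.
Every other set of open sites that can feasibly serve all demand totals ≥ 515 even under its best assignment. Minimum: 498.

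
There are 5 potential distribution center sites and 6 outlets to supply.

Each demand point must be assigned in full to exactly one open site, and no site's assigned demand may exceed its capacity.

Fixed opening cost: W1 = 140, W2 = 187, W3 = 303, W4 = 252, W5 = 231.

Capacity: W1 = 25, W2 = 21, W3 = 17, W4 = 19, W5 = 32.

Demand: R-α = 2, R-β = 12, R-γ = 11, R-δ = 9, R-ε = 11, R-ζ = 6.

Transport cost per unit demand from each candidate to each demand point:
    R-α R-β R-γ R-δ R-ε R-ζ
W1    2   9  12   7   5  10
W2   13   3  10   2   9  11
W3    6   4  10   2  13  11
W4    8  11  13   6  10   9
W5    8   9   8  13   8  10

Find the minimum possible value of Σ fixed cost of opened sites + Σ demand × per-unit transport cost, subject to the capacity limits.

724

Open {W2, W5}; cheapest assignment that respects the capacities:
  W2 (cap 21, load 21): R-β, R-δ — cost 12×3 + 9×2 = 54
  W5 (cap 32, load 30): R-α, R-γ, R-ε, R-ζ — cost 2×8 + 11×8 + 11×8 + 6×10 = 252
  Shipping 306, fixed 418 → total 724.
  Any other capacity-feasible assignment to {W2, W5} ships for at least 306.
Compare {W1, W5}: its best feasible assignment gives total 749.
Compare {W1, W2, W5}: its best feasible assignment gives total 819.
Every other set of open sites that can feasibly serve all demand totals ≥ 749 even under its best assignment. Minimum: 724.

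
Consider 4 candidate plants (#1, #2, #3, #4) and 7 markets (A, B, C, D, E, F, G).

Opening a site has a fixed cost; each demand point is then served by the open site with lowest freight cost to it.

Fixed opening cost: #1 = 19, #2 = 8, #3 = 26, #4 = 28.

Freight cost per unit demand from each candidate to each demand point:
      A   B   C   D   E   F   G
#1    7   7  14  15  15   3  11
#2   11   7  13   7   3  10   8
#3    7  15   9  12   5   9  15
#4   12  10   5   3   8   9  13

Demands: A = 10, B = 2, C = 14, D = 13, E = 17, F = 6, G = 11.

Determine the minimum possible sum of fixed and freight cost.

Open {#1, #2, #4}: assign each demand point to its cheapest open site.
  A→#1 10×7=70, B→#1 2×7=14, C→#4 14×5=70, D→#4 13×3=39, E→#2 17×3=51, F→#1 6×3=18, G→#2 11×8=88
  freight cost 350, fixed 55 → total 405.
Compare {#1, #2, #3, #4}: freight cost 350 + fixed 81 = 431.
Compare {#2, #3, #4}: freight cost 386 + fixed 62 = 448.
Compare {#2, #4}: freight cost 426 + fixed 36 = 462.
All other subsets cost ≥ 431. Minimum total cost: 405.

405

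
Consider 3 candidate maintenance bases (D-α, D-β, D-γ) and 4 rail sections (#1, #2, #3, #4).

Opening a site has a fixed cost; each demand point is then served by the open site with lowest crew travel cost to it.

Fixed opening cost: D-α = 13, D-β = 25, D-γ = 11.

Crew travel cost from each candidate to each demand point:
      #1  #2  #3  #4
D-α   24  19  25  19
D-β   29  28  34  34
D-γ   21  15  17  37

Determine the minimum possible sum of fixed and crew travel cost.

96

Open {D-α, D-γ}: assign each demand point to its cheapest open site.
  #1→D-γ 21, #2→D-γ 15, #3→D-γ 17, #4→D-α 19
  crew travel cost 72, fixed 24 → total 96.
Compare {D-α}: crew travel cost 87 + fixed 13 = 100.
Compare {D-γ}: crew travel cost 90 + fixed 11 = 101.
Compare {D-α, D-β, D-γ}: crew travel cost 72 + fixed 49 = 121.
All other subsets cost ≥ 100. Minimum total cost: 96.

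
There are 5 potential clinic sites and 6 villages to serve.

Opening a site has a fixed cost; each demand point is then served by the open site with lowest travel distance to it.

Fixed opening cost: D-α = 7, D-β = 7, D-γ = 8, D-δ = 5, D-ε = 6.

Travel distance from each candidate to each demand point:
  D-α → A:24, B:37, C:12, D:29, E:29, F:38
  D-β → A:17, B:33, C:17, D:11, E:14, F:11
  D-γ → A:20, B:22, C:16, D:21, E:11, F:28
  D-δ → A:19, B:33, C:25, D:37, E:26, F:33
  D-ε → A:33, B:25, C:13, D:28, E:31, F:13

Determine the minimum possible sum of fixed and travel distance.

Open {D-β, D-γ}: assign each demand point to its cheapest open site.
  A→D-β 17, B→D-γ 22, C→D-γ 16, D→D-β 11, E→D-γ 11, F→D-β 11
  travel distance 88, fixed 15 → total 103.
Compare {D-β, D-ε}: travel distance 91 + fixed 13 = 104.
Compare {D-α, D-β, D-γ}: travel distance 84 + fixed 22 = 106.
Compare {D-β, D-γ, D-ε}: travel distance 85 + fixed 21 = 106.
All other subsets cost ≥ 104. Minimum total cost: 103.

103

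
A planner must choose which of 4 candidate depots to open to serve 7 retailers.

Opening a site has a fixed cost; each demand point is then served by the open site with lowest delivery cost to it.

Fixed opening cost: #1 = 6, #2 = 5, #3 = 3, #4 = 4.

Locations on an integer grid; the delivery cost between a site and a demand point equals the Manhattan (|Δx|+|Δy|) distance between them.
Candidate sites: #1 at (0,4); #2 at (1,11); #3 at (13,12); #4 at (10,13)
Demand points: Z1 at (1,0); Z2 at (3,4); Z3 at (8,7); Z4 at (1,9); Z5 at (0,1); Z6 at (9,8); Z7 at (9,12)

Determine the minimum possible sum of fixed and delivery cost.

43

Open {#1, #4}: assign each demand point to its cheapest open site.
  Z1→#1 5, Z2→#1 3, Z3→#4 8, Z4→#1 6, Z5→#1 3, Z6→#4 6, Z7→#4 2
  delivery cost 33, fixed 10 → total 43.
Compare {#1, #2, #4}: delivery cost 29 + fixed 15 = 44.
Compare {#1, #3, #4}: delivery cost 33 + fixed 13 = 46.
Compare {#1, #2, #3, #4}: delivery cost 29 + fixed 18 = 47.
All other subsets cost ≥ 44. Minimum total cost: 43.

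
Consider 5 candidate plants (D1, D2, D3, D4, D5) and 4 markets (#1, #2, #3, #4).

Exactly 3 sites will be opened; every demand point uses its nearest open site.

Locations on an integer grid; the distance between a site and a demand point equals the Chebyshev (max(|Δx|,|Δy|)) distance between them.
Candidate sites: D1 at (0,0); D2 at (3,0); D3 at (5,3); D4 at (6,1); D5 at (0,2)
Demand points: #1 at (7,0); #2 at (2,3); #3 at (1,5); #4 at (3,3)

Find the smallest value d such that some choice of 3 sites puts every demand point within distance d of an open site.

3

Open {D1, D3, D5}.
  Farthest demand point is #1 at distance 3 (to D3); all others are ≤ 3.
With {D1, D4, D5} the worst case is 3.
With {D2, D3, D5} the worst case is 3.
No size-3 selection achieves below 3.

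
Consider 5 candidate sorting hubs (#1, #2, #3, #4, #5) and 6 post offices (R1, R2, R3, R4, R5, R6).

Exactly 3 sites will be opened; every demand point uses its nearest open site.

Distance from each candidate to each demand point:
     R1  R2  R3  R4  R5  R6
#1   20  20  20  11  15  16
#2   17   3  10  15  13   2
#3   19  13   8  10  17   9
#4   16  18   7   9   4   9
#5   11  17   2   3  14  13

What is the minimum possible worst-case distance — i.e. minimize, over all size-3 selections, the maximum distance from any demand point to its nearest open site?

11

Open {#2, #4, #5}.
  Farthest demand point is R1 at distance 11 (to #5); all others are ≤ 11.
With {#1, #2, #5} the worst case is 13.
With {#2, #3, #5} the worst case is 13.
No size-3 selection achieves below 11.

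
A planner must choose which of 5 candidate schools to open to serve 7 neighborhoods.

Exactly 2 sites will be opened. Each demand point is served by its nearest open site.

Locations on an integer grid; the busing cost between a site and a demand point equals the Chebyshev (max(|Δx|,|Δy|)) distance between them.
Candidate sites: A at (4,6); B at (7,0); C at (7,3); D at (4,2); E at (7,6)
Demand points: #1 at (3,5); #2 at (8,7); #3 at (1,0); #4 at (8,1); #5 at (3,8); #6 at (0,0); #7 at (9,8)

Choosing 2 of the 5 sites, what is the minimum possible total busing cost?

Open {D, E}.
  #1→D 3, #2→E 1, #3→D 3, #4→D 4, #5→E 4, #6→D 4, #7→E 2  ⇒ total 21.
Compare {A, D}: total 23.
Compare {A, E}: total 23.
No size-2 selection does better; minimum is 21.

21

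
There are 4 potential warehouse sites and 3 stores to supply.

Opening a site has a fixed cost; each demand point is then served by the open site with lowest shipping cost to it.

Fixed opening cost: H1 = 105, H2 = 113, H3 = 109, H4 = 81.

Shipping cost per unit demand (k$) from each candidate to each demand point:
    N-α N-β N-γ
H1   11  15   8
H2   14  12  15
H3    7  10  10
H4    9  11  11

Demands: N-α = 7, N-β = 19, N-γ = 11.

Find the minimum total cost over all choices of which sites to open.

Open {H3}: assign each demand point to its cheapest open site.
  N-α→H3 7×7=49, N-β→H3 19×10=190, N-γ→H3 11×10=110
  shipping cost 349, fixed 109 → total 458.
Compare {H4}: shipping cost 393 + fixed 81 = 474.
Compare {H3, H4}: shipping cost 349 + fixed 190 = 539.
Compare {H1, H3}: shipping cost 327 + fixed 214 = 541.
All other subsets cost ≥ 474. Minimum total cost: 458.

458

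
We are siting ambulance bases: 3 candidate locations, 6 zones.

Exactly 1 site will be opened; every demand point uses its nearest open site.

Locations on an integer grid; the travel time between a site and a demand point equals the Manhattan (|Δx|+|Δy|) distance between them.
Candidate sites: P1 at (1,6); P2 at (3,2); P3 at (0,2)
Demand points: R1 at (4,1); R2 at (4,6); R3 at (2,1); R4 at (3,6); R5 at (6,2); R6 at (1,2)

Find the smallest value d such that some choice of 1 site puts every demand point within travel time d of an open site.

Open {P2}.
  Farthest demand point is R2 at travel time 5 (to P2); all others are ≤ 5.
With {P3} the worst case is 8.
With {P1} the worst case is 9.
No size-1 selection achieves below 5.

5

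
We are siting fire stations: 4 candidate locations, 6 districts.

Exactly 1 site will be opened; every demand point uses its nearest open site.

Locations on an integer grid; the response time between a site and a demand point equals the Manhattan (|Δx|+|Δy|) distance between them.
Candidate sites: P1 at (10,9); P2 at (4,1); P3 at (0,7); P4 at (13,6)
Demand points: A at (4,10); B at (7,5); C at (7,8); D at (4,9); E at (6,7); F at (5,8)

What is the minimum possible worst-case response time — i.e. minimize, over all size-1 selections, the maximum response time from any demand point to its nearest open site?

Open {P1}.
  Farthest demand point is A at response time 7 (to P1); all others are ≤ 7.
With {P3} the worst case is 9.
With {P2} the worst case is 10.
No size-1 selection achieves below 7.

7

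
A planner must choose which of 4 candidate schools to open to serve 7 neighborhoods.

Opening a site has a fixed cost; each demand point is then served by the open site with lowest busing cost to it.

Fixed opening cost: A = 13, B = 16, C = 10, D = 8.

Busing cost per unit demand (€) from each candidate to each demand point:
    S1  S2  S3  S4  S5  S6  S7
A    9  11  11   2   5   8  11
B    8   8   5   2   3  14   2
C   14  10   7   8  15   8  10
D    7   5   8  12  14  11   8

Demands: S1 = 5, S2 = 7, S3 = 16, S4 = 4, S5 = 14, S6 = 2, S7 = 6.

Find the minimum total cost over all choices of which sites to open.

Open {B, D}: assign each demand point to its cheapest open site.
  S1→D 5×7=35, S2→D 7×5=35, S3→B 16×5=80, S4→B 4×2=8, S5→B 14×3=42, S6→D 2×11=22, S7→B 6×2=12
  busing cost 234, fixed 24 → total 258.
Compare {B, C, D}: busing cost 228 + fixed 34 = 262.
Compare {A, B, D}: busing cost 228 + fixed 37 = 265.
Compare {A, B, C, D}: busing cost 228 + fixed 47 = 275.
All other subsets cost ≥ 262. Minimum total cost: 258.

258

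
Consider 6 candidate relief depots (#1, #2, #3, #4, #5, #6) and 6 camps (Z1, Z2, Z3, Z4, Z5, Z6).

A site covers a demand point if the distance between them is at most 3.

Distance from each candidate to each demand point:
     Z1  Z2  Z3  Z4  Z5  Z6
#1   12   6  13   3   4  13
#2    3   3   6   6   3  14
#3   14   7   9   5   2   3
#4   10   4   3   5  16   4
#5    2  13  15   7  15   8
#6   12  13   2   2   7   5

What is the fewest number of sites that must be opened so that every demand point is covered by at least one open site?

3

Coverage sets (demand points within 3 of each site):
  #1: {Z4}
  #2: {Z1, Z2, Z5}
  #3: {Z5, Z6}
  #4: {Z3}
  #5: {Z1}
  #6: {Z3, Z4}
No 2 sites suffice: every size-2 union leaves at least one demand point uncovered.
But {#2, #3, #6} covers everything, so the minimum is 3.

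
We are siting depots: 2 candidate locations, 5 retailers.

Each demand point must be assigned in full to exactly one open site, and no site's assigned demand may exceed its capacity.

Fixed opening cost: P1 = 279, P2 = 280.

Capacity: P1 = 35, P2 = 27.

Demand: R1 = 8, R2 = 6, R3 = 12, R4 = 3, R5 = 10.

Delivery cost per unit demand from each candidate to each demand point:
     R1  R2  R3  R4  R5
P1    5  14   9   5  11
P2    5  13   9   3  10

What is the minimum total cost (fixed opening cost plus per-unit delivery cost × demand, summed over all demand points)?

894

Open {P1, P2}; cheapest assignment that respects the capacities:
  P1 (cap 35, load 20): R1, R3 — cost 8×5 + 12×9 = 148
  P2 (cap 27, load 19): R2, R4, R5 — cost 6×13 + 3×3 + 10×10 = 187
  Shipping 335, fixed 559 → total 894.
  Any other capacity-feasible assignment to {P1, P2} ships for at least 335.
Total demand is 39 and no other set of sites has combined capacity ≥ 39, so {P1, P2} is the only feasible choice of open sites. Minimum: 894.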